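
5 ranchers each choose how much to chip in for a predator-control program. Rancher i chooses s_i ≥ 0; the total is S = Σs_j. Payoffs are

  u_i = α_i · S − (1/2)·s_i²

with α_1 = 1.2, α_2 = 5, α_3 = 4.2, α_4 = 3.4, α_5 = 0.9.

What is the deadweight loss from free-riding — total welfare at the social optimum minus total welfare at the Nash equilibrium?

352.36

Rancher i's FOC: ∂u_i/∂s_i = α_i − s_i = 0, so s_i* = α_i.
NE contributions = (1.2, 5, 4.2, 3.4, 0.9); S = 14.7.
W^NE = (Σα)·S − ½Σα_i² = 14.7² − ½·56.45 = 187.865.
Planner sets s_i = Σα_j = 14.7 for every i, so S^SO = 5·14.7 = 73.5.
W^SO = (Σα)·S^SO − ½·5·(Σα)² = (5/2)·14.7² = 540.225.
Deadweight loss = W^SO − W^NE = 352.36.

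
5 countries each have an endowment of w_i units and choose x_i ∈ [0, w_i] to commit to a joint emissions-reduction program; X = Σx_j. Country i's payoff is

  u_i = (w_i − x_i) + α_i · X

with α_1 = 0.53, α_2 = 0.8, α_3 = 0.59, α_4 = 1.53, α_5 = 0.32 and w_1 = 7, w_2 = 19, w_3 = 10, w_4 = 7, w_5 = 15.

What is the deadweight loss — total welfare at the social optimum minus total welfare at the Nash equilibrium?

141.27

∂u_i/∂x_i = α_i − 1, so country i contributes w_i if α_i > 1, else 0.
α_i > 1 for i ∈ {4}; NE contributions (0, 0, 0, 7, 0), X = 7.
W^NE = Σw_i − X^NE + (Σα_i)·X^NE = 58 + 2.77·7 = 77.39.
Planner: ∂(Σu_j)/∂x_i = Σα_j − 1 = 2.77 > 0, so everyone contributes w_i; X^SO = 58, W^SO = 58 + 2.77·58 = 218.66.
Deadweight loss = 141.27.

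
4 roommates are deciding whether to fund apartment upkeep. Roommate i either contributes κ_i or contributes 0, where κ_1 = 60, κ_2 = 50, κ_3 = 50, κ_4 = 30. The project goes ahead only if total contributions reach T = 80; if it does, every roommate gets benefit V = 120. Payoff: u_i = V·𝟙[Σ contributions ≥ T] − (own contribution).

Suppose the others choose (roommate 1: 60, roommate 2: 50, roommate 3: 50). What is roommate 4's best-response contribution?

0

Others' total = 160 ≥ 80; contributing adds cost 30 for no extra benefit.
Best response: 0.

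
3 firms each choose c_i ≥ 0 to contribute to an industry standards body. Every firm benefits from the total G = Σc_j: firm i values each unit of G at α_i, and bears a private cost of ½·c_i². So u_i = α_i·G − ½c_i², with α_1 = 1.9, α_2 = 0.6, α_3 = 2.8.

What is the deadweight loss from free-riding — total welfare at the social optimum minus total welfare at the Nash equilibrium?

Firm i's FOC: ∂u_i/∂c_i = α_i − c_i = 0, so c_i* = α_i.
NE contributions = (1.9, 0.6, 2.8); G = 5.3.
W^NE = (Σα)·G − ½Σα_i² = 5.3² − ½·11.81 = 22.185.
Planner sets c_i = Σα_j = 5.3 for every i, so G^SO = 3·5.3 = 15.9.
W^SO = (Σα)·G^SO − ½·3·(Σα)² = (3/2)·5.3² = 42.135.
Deadweight loss = W^SO − W^NE = 19.95.

19.95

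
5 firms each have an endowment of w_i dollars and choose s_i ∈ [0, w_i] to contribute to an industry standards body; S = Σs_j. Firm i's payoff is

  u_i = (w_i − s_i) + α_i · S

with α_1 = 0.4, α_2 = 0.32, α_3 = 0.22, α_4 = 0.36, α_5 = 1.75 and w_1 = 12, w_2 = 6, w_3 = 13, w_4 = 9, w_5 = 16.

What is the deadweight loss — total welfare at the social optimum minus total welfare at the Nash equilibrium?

∂u_i/∂s_i = α_i − 1, so firm i contributes w_i if α_i > 1, else 0.
α_i > 1 for i ∈ {5}; NE contributions (0, 0, 0, 0, 16), S = 16.
W^NE = Σw_i − S^NE + (Σα_i)·S^NE = 56 + 2.05·16 = 88.8.
Planner: ∂(Σu_j)/∂s_i = Σα_j − 1 = 2.05 > 0, so everyone contributes w_i; S^SO = 56, W^SO = 56 + 2.05·56 = 170.8.
Deadweight loss = 82.

82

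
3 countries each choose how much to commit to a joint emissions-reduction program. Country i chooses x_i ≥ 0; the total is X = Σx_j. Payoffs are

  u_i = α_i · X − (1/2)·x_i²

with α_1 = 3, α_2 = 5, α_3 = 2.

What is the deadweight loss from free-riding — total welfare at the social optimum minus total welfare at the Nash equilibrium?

Country i's FOC: ∂u_i/∂x_i = α_i − x_i = 0, so x_i* = α_i.
NE contributions = (3, 5, 2); X = 10.
W^NE = (Σα)·X − ½Σα_i² = 10² − ½·38 = 81.
Planner sets x_i = Σα_j = 10 for every i, so X^SO = 3·10 = 30.
W^SO = (Σα)·X^SO − ½·3·(Σα)² = (3/2)·10² = 150.
Deadweight loss = W^SO − W^NE = 69.

69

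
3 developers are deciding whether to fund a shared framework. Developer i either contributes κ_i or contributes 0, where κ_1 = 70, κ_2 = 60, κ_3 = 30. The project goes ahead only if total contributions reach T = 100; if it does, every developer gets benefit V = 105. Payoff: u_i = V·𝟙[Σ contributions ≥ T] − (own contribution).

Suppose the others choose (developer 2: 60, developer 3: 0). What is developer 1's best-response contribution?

70

Others' total = 60. Contributing 70 brings total to 130 ≥ 100: gain V − κ_1 = 35.
Best response: 70.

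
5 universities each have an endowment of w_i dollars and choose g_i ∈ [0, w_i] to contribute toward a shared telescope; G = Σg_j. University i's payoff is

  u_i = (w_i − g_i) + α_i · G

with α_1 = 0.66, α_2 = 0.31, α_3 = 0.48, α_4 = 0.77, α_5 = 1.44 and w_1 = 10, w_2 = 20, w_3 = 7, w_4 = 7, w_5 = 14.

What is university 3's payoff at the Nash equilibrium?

13.72

∂u_i/∂g_i = α_i − 1, so university i contributes w_i if α_i > 1, else 0.
α_i > 1 for i ∈ {5}; NE contributions (0, 0, 0, 0, 14), G = 14.
u_3 = (7 − 0) + 0.48·14 = 13.72.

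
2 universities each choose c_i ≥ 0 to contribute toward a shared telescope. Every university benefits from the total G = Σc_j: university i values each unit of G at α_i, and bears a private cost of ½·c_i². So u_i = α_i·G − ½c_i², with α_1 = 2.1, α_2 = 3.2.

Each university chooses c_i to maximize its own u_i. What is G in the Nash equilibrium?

5.3

University i's FOC: ∂u_i/∂c_i = α_i − c_i = 0, so c_i* = α_i.
NE contributions = (2.1, 3.2); G = 5.3.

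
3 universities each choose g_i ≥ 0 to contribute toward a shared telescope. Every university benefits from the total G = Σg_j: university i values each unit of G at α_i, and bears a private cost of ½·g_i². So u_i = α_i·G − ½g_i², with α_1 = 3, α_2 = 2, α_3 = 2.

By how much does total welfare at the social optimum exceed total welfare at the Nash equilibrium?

University i's FOC: ∂u_i/∂g_i = α_i − g_i = 0, so g_i* = α_i.
NE contributions = (3, 2, 2); G = 7.
W^NE = (Σα)·G − ½Σα_i² = 7² − ½·17 = 40.5.
Planner sets g_i = Σα_j = 7 for every i, so G^SO = 3·7 = 21.
W^SO = (Σα)·G^SO − ½·3·(Σα)² = (3/2)·7² = 73.5.
Deadweight loss = W^SO − W^NE = 33.

33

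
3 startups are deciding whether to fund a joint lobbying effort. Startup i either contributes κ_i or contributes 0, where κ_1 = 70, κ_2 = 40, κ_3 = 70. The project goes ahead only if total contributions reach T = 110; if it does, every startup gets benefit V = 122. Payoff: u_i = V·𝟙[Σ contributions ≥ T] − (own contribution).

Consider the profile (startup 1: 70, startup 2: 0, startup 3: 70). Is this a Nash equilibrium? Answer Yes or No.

Yes

Total = 140 ≥ 110: provided.
Startup 1 (pledges 70, payoff 52): dropping to 0 → total 70, payoff 0. No gain.
Startup 2 (pledges 0, payoff 122): pledging 40 → total 180, payoff 82. No gain.
Startup 3 (pledges 70, payoff 52): dropping to 0 → total 70, payoff 0. No gain.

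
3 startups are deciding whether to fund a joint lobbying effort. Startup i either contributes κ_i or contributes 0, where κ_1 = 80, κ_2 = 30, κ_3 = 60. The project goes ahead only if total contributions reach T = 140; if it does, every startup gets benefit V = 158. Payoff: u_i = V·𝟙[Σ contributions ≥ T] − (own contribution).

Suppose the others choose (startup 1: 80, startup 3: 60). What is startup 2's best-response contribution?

0

Others' total = 140 ≥ 140; contributing adds cost 30 for no extra benefit.
Best response: 0.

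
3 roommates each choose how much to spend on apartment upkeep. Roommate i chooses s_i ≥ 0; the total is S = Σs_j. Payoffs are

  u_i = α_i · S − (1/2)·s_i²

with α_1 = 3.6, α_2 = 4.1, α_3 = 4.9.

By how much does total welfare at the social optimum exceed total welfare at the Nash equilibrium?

Roommate i's FOC: ∂u_i/∂s_i = α_i − s_i = 0, so s_i* = α_i.
NE contributions = (3.6, 4.1, 4.9); S = 12.6.
W^NE = (Σα)·S − ½Σα_i² = 12.6² − ½·53.78 = 131.87.
Planner sets s_i = Σα_j = 12.6 for every i, so S^SO = 3·12.6 = 37.8.
W^SO = (Σα)·S^SO − ½·3·(Σα)² = (3/2)·12.6² = 238.14.
Deadweight loss = W^SO − W^NE = 106.27.

106.27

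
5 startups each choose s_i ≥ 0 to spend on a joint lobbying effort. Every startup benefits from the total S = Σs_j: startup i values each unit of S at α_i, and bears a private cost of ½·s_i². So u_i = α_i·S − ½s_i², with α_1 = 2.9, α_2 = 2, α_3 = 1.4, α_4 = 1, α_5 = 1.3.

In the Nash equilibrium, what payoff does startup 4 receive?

8.1

Startup i's FOC: ∂u_i/∂s_i = α_i − s_i = 0, so s_i* = α_i.
NE contributions = (2.9, 2, 1.4, 1, 1.3); S = 8.6.
u_4 = α_4·S − ½·(s_4)² = 1·8.6 − ½·1² = 8.1.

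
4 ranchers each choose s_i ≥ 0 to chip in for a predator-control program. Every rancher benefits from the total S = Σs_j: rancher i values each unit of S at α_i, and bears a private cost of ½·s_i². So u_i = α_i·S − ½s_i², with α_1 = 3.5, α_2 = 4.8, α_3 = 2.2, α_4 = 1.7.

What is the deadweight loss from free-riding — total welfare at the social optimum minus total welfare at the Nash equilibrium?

Rancher i's FOC: ∂u_i/∂s_i = α_i − s_i = 0, so s_i* = α_i.
NE contributions = (3.5, 4.8, 2.2, 1.7); S = 12.2.
W^NE = (Σα)·S − ½Σα_i² = 12.2² − ½·43.02 = 127.33.
Planner sets s_i = Σα_j = 12.2 for every i, so S^SO = 4·12.2 = 48.8.
W^SO = (Σα)·S^SO − ½·4·(Σα)² = (4/2)·12.2² = 297.68.
Deadweight loss = W^SO − W^NE = 170.35.

170.35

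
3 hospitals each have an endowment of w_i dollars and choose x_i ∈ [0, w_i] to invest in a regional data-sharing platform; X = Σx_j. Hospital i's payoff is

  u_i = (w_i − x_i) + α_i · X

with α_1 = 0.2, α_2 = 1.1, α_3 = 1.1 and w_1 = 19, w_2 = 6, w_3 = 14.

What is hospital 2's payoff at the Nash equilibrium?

22

∂u_i/∂x_i = α_i − 1, so hospital i contributes w_i if α_i > 1, else 0.
α_i > 1 for i ∈ {2, 3}; NE contributions (0, 6, 14), X = 20.
u_2 = (6 − 6) + 1.1·20 = 22.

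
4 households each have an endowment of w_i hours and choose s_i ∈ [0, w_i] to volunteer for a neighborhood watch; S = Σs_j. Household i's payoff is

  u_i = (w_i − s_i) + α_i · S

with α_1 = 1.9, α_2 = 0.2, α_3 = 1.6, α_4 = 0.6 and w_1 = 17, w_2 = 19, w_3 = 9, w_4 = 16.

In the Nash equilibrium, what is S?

∂u_i/∂s_i = α_i − 1, so household i contributes w_i if α_i > 1, else 0.
α_i > 1 for i ∈ {1, 3}; NE contributions (17, 0, 9, 0), S = 26.

26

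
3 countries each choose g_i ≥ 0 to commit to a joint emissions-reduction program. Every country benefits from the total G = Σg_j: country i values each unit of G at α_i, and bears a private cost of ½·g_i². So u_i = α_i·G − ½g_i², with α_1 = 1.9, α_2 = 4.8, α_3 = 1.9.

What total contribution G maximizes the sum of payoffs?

25.8

Planner FOC: ∂(Σu_j)/∂g_i = (Σα_j) − g_i = 0, so g_i^SO = Σα_j = 8.6 for every i; G^SO = 25.8.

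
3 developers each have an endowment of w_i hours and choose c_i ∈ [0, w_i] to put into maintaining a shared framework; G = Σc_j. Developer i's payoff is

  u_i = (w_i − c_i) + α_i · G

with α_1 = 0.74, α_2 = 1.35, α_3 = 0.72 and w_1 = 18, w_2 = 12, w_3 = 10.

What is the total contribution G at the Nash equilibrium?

∂u_i/∂c_i = α_i − 1, so developer i contributes w_i if α_i > 1, else 0.
α_i > 1 for i ∈ {2}; NE contributions (0, 12, 0), G = 12.

12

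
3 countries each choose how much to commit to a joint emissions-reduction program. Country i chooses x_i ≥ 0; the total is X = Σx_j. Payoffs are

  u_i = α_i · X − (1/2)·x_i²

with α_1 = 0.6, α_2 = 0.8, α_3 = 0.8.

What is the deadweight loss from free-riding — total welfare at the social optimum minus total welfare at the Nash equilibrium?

3.24

Country i's FOC: ∂u_i/∂x_i = α_i − x_i = 0, so x_i* = α_i.
NE contributions = (0.6, 0.8, 0.8); X = 2.2.
W^NE = (Σα)·X − ½Σα_i² = 2.2² − ½·1.64 = 4.02.
Planner sets x_i = Σα_j = 2.2 for every i, so X^SO = 3·2.2 = 6.6.
W^SO = (Σα)·X^SO − ½·3·(Σα)² = (3/2)·2.2² = 7.26.
Deadweight loss = W^SO − W^NE = 3.24.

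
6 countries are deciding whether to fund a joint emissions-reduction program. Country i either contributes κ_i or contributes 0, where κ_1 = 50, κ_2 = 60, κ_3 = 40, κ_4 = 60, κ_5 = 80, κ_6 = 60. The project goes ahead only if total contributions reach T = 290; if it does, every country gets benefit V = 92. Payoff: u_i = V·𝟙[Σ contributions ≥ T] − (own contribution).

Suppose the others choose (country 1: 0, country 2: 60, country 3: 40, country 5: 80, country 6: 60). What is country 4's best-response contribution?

Others' total = 240. Contributing 60 brings total to 300 ≥ 290: gain V − κ_4 = 32.
Best response: 60.

60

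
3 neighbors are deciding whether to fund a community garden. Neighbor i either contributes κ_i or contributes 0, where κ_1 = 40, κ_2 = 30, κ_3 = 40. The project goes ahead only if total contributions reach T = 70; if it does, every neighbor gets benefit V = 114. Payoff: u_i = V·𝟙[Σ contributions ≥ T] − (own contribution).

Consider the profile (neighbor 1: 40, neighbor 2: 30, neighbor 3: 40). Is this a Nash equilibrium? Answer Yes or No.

Total = 110 ≥ 70: provided.
Neighbor 1 (pledges 40, payoff 74): dropping to 0 → total 70, payoff 114. Profitable deviation.

No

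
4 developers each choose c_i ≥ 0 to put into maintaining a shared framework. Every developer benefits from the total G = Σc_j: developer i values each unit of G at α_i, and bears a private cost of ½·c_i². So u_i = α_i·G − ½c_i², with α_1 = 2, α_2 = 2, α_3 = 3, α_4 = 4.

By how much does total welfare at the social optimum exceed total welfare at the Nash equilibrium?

137.5

Developer i's FOC: ∂u_i/∂c_i = α_i − c_i = 0, so c_i* = α_i.
NE contributions = (2, 2, 3, 4); G = 11.
W^NE = (Σα)·G − ½Σα_i² = 11² − ½·33 = 104.5.
Planner sets c_i = Σα_j = 11 for every i, so G^SO = 4·11 = 44.
W^SO = (Σα)·G^SO − ½·4·(Σα)² = (4/2)·11² = 242.
Deadweight loss = W^SO − W^NE = 137.5.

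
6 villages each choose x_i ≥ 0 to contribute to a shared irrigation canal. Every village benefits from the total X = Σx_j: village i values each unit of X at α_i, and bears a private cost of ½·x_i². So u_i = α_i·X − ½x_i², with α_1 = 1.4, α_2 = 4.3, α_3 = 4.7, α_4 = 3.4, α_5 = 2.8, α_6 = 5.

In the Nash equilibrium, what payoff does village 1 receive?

29.26

Village i's FOC: ∂u_i/∂x_i = α_i − x_i = 0, so x_i* = α_i.
NE contributions = (1.4, 4.3, 4.7, 3.4, 2.8, 5); X = 21.6.
u_1 = α_1·X − ½·(x_1)² = 1.4·21.6 − ½·1.4² = 29.26.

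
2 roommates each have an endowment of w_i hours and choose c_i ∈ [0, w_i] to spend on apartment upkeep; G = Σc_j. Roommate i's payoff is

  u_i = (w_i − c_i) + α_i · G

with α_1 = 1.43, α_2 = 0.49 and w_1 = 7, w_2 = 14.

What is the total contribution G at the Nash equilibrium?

7

∂u_i/∂c_i = α_i − 1, so roommate i contributes w_i if α_i > 1, else 0.
α_i > 1 for i ∈ {1}; NE contributions (7, 0), G = 7.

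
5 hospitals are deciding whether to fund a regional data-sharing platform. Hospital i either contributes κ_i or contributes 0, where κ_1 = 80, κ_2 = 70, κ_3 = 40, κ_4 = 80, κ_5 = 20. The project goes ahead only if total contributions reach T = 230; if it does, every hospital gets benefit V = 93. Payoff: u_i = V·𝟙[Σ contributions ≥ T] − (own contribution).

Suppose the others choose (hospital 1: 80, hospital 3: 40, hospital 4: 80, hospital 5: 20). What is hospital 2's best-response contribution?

Others' total = 220. Contributing 70 brings total to 290 ≥ 230: gain V − κ_2 = 23.
Best response: 70.

70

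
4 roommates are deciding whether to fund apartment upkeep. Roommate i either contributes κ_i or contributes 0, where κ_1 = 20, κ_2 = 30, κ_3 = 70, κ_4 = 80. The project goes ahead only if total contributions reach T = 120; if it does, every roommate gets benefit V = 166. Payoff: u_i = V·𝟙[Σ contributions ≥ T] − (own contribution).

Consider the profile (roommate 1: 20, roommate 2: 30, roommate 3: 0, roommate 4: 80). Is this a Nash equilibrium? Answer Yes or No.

Total = 130 ≥ 120: provided.
Roommate 1 (pledges 20, payoff 146): dropping to 0 → total 110, payoff 0. No gain.
Roommate 2 (pledges 30, payoff 136): dropping to 0 → total 100, payoff 0. No gain.
Roommate 3 (pledges 0, payoff 166): pledging 70 → total 200, payoff 96. No gain.
Roommate 4 (pledges 80, payoff 86): dropping to 0 → total 50, payoff 0. No gain.

Yes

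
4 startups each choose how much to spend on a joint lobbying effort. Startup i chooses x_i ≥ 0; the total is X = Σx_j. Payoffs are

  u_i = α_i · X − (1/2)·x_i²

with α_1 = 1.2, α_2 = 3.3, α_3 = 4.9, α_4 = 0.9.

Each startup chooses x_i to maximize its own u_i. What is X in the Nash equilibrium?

Startup i's FOC: ∂u_i/∂x_i = α_i − x_i = 0, so x_i* = α_i.
NE contributions = (1.2, 3.3, 4.9, 0.9); X = 10.3.

10.3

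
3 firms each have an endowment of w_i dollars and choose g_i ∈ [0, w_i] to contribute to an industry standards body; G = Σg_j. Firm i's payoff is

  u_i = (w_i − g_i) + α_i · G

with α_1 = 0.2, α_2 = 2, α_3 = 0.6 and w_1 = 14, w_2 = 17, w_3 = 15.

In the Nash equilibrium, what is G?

∂u_i/∂g_i = α_i − 1, so firm i contributes w_i if α_i > 1, else 0.
α_i > 1 for i ∈ {2}; NE contributions (0, 17, 0), G = 17.

17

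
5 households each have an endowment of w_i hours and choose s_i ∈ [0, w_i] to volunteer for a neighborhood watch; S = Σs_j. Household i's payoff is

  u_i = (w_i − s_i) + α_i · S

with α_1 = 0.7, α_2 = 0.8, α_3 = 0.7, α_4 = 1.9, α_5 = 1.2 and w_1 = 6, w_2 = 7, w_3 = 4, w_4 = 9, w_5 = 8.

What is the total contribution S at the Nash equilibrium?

17

∂u_i/∂s_i = α_i − 1, so household i contributes w_i if α_i > 1, else 0.
α_i > 1 for i ∈ {4, 5}; NE contributions (0, 0, 0, 9, 8), S = 17.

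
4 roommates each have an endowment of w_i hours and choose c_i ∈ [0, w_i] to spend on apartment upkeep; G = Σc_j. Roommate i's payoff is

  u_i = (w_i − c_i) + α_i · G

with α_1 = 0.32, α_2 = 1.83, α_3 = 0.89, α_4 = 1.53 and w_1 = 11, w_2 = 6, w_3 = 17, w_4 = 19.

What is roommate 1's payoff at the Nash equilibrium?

∂u_i/∂c_i = α_i − 1, so roommate i contributes w_i if α_i > 1, else 0.
α_i > 1 for i ∈ {2, 4}; NE contributions (0, 6, 0, 19), G = 25.
u_1 = (11 − 0) + 0.32·25 = 19.

19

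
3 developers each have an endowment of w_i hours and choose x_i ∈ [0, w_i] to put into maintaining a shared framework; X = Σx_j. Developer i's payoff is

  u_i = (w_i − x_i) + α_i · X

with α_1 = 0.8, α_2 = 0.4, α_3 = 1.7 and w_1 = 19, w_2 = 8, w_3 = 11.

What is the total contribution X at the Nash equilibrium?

∂u_i/∂x_i = α_i − 1, so developer i contributes w_i if α_i > 1, else 0.
α_i > 1 for i ∈ {3}; NE contributions (0, 0, 11), X = 11.

11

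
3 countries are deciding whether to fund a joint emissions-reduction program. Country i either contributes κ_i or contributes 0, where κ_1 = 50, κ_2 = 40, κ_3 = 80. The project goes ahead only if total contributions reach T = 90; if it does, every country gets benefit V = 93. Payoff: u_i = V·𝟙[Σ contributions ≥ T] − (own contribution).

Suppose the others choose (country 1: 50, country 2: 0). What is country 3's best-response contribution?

Others' total = 50. Contributing 80 brings total to 130 ≥ 90: gain V − κ_3 = 13.
Best response: 80.

80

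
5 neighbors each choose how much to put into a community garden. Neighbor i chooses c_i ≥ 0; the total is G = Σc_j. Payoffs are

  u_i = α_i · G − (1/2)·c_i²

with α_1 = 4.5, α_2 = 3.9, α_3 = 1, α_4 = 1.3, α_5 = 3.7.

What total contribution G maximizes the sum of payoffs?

Planner FOC: ∂(Σu_j)/∂c_i = (Σα_j) − c_i = 0, so c_i^SO = Σα_j = 14.4 for every i; G^SO = 72.

72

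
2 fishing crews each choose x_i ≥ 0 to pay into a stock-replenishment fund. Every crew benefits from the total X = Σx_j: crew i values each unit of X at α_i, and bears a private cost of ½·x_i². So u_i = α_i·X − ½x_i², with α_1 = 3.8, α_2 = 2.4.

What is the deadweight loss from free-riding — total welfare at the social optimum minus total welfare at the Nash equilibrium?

Crew i's FOC: ∂u_i/∂x_i = α_i − x_i = 0, so x_i* = α_i.
NE contributions = (3.8, 2.4); X = 6.2.
W^NE = (Σα)·X − ½Σα_i² = 6.2² − ½·20.2 = 28.34.
Planner sets x_i = Σα_j = 6.2 for every i, so X^SO = 2·6.2 = 12.4.
W^SO = (Σα)·X^SO − ½·2·(Σα)² = (2/2)·6.2² = 38.44.
Deadweight loss = W^SO − W^NE = 10.1.

10.1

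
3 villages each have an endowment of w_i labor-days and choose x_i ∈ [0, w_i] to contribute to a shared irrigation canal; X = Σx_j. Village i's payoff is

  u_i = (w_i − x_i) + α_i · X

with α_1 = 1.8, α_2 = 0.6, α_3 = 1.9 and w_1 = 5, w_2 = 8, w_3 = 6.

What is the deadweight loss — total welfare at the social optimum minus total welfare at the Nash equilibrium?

∂u_i/∂x_i = α_i − 1, so village i contributes w_i if α_i > 1, else 0.
α_i > 1 for i ∈ {1, 3}; NE contributions (5, 0, 6), X = 11.
W^NE = Σw_i − X^NE + (Σα_i)·X^NE = 19 + 3.3·11 = 55.3.
Planner: ∂(Σu_j)/∂x_i = Σα_j − 1 = 3.3 > 0, so everyone contributes w_i; X^SO = 19, W^SO = 19 + 3.3·19 = 81.7.
Deadweight loss = 26.4.

26.4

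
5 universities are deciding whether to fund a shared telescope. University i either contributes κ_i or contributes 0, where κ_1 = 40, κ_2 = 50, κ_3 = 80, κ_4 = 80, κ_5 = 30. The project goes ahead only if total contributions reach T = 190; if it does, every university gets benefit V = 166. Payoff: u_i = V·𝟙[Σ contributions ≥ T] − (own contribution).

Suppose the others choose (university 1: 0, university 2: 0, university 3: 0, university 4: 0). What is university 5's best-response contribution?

0

Others' total = 0. Even contributing 30 gives 30 < 190: no benefit either way.
Best response: 0.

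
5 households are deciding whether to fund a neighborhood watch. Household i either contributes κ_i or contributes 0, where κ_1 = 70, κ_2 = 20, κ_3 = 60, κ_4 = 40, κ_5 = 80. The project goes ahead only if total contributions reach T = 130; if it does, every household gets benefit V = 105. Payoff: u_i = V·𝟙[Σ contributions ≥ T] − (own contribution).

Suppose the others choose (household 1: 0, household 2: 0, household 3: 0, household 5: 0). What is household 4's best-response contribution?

0

Others' total = 0. Even contributing 40 gives 40 < 130: no benefit either way.
Best response: 0.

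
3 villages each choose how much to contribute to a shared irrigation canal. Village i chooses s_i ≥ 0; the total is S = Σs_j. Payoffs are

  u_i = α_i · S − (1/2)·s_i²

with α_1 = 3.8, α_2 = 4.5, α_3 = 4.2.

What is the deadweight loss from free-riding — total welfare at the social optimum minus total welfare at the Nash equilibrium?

104.29

Village i's FOC: ∂u_i/∂s_i = α_i − s_i = 0, so s_i* = α_i.
NE contributions = (3.8, 4.5, 4.2); S = 12.5.
W^NE = (Σα)·S − ½Σα_i² = 12.5² − ½·52.33 = 130.085.
Planner sets s_i = Σα_j = 12.5 for every i, so S^SO = 3·12.5 = 37.5.
W^SO = (Σα)·S^SO − ½·3·(Σα)² = (3/2)·12.5² = 234.375.
Deadweight loss = W^SO − W^NE = 104.29.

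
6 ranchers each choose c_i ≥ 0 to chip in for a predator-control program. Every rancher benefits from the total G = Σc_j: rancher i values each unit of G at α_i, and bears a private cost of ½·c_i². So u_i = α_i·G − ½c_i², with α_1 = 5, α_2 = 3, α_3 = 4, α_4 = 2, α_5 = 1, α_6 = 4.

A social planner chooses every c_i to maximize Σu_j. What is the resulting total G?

114

Planner FOC: ∂(Σu_j)/∂c_i = (Σα_j) − c_i = 0, so c_i^SO = Σα_j = 19 for every i; G^SO = 114.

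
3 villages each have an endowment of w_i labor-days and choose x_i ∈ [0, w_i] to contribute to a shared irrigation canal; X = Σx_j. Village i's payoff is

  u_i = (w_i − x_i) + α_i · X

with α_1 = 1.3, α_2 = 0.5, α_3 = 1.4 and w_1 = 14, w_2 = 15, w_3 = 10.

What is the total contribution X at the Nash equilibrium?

24

∂u_i/∂x_i = α_i − 1, so village i contributes w_i if α_i > 1, else 0.
α_i > 1 for i ∈ {1, 3}; NE contributions (14, 0, 10), X = 24.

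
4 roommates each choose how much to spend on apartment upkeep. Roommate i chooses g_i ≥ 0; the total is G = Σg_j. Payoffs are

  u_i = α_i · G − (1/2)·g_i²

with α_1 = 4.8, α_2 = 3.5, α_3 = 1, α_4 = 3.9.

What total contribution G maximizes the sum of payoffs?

52.8

Planner FOC: ∂(Σu_j)/∂g_i = (Σα_j) − g_i = 0, so g_i^SO = Σα_j = 13.2 for every i; G^SO = 52.8.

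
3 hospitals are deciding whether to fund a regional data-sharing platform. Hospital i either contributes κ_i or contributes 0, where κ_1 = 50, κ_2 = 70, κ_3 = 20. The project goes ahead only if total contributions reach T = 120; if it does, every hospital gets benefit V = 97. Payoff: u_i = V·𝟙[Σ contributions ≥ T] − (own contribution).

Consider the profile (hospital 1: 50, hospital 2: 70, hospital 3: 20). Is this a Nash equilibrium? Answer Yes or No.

Total = 140 ≥ 120: provided.
Hospital 1 (pledges 50, payoff 47): dropping to 0 → total 90, payoff 0. No gain.
Hospital 2 (pledges 70, payoff 27): dropping to 0 → total 70, payoff 0. No gain.
Hospital 3 (pledges 20, payoff 77): dropping to 0 → total 120, payoff 97. Profitable deviation.

No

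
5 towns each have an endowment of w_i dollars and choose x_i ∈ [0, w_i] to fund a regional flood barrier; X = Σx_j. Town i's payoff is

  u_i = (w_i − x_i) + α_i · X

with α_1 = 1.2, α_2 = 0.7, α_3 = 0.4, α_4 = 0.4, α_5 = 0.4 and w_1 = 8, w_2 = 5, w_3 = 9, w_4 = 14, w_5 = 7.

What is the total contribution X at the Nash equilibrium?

∂u_i/∂x_i = α_i − 1, so town i contributes w_i if α_i > 1, else 0.
α_i > 1 for i ∈ {1}; NE contributions (8, 0, 0, 0, 0), X = 8.

8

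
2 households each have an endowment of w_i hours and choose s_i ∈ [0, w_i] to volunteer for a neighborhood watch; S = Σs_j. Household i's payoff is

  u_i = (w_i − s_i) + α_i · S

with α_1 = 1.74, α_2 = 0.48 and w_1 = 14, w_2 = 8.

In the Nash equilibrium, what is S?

∂u_i/∂s_i = α_i − 1, so household i contributes w_i if α_i > 1, else 0.
α_i > 1 for i ∈ {1}; NE contributions (14, 0), S = 14.

14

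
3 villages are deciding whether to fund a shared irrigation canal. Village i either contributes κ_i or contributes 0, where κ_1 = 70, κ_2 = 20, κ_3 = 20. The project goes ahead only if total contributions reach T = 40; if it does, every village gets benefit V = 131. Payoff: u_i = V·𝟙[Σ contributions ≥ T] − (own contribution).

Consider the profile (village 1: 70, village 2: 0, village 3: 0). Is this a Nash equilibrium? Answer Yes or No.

Yes

Total = 70 ≥ 40: provided.
Village 1 (pledges 70, payoff 61): dropping to 0 → total 0, payoff 0. No gain.
Village 2 (pledges 0, payoff 131): pledging 20 → total 90, payoff 111. No gain.
Village 3 (pledges 0, payoff 131): pledging 20 → total 90, payoff 111. No gain.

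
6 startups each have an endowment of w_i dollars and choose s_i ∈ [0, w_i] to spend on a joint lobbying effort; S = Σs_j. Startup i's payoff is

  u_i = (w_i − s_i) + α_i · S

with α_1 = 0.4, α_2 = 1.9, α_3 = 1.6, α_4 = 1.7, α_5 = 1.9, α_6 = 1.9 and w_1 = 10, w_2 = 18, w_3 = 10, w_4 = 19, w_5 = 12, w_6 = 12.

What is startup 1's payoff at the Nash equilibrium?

∂u_i/∂s_i = α_i − 1, so startup i contributes w_i if α_i > 1, else 0.
α_i > 1 for i ∈ {2, 3, 4, 5, 6}; NE contributions (0, 18, 10, 19, 12, 12), S = 71.
u_1 = (10 − 0) + 0.4·71 = 38.4.

38.4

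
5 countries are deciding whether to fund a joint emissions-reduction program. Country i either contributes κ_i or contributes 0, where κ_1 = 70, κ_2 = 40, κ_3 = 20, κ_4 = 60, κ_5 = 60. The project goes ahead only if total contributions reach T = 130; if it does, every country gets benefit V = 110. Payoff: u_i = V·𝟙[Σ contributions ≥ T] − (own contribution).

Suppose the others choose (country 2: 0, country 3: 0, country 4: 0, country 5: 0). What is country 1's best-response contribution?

0

Others' total = 0. Even contributing 70 gives 70 < 130: no benefit either way.
Best response: 0.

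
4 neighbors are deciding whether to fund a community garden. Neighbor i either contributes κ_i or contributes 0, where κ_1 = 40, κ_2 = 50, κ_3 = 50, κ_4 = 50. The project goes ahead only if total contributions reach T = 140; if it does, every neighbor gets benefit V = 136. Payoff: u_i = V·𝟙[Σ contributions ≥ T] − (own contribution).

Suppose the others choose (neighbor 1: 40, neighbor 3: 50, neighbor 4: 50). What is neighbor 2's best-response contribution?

Others' total = 140 ≥ 140; contributing adds cost 50 for no extra benefit.
Best response: 0.

0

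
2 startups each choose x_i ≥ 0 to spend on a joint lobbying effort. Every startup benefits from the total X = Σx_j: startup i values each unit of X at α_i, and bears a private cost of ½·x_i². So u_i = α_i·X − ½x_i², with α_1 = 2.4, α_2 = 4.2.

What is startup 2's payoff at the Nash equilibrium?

18.9

Startup i's FOC: ∂u_i/∂x_i = α_i − x_i = 0, so x_i* = α_i.
NE contributions = (2.4, 4.2); X = 6.6.
u_2 = α_2·X − ½·(x_2)² = 4.2·6.6 − ½·4.2² = 18.9.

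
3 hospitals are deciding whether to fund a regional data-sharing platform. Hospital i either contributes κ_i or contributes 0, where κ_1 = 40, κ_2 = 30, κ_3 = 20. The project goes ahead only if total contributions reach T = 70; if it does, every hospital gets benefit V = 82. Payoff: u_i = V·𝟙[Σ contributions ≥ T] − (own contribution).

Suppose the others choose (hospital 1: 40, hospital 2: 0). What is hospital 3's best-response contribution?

Others' total = 40. Even contributing 20 gives 60 < 70: no benefit either way.
Best response: 0.

0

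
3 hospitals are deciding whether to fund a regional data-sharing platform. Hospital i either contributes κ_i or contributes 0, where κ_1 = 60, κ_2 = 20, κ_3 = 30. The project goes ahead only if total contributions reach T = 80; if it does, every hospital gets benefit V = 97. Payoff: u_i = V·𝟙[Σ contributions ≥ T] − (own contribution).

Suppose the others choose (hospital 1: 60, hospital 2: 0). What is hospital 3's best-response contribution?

30

Others' total = 60. Contributing 30 brings total to 90 ≥ 80: gain V − κ_3 = 67.
Best response: 30.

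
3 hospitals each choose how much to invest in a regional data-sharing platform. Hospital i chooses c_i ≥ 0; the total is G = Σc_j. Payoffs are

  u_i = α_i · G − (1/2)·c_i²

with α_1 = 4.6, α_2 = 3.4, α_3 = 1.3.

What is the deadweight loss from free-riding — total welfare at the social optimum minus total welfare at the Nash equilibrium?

Hospital i's FOC: ∂u_i/∂c_i = α_i − c_i = 0, so c_i* = α_i.
NE contributions = (4.6, 3.4, 1.3); G = 9.3.
W^NE = (Σα)·G − ½Σα_i² = 9.3² − ½·34.41 = 69.285.
Planner sets c_i = Σα_j = 9.3 for every i, so G^SO = 3·9.3 = 27.9.
W^SO = (Σα)·G^SO − ½·3·(Σα)² = (3/2)·9.3² = 129.735.
Deadweight loss = W^SO − W^NE = 60.45.

60.45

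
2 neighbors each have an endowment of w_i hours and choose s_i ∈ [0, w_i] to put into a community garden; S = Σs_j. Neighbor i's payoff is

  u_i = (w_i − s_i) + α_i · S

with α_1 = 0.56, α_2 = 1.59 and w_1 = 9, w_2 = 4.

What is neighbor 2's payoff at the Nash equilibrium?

∂u_i/∂s_i = α_i − 1, so neighbor i contributes w_i if α_i > 1, else 0.
α_i > 1 for i ∈ {2}; NE contributions (0, 4), S = 4.
u_2 = (4 − 4) + 1.59·4 = 6.36.

6.36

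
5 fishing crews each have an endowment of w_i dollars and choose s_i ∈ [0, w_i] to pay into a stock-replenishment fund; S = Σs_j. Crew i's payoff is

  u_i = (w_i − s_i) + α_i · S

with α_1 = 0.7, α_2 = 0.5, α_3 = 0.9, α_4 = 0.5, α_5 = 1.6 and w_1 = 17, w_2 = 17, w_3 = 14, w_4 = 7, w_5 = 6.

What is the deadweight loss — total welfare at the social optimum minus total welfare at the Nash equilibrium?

176

∂u_i/∂s_i = α_i − 1, so crew i contributes w_i if α_i > 1, else 0.
α_i > 1 for i ∈ {5}; NE contributions (0, 0, 0, 0, 6), S = 6.
W^NE = Σw_i − S^NE + (Σα_i)·S^NE = 61 + 3.2·6 = 80.2.
Planner: ∂(Σu_j)/∂s_i = Σα_j − 1 = 3.2 > 0, so everyone contributes w_i; S^SO = 61, W^SO = 61 + 3.2·61 = 256.2.
Deadweight loss = 176.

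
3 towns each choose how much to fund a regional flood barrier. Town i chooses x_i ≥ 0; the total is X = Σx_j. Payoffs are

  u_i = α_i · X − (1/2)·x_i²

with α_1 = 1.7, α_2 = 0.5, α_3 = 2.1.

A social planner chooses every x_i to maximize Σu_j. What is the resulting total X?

12.9

Planner FOC: ∂(Σu_j)/∂x_i = (Σα_j) − x_i = 0, so x_i^SO = Σα_j = 4.3 for every i; X^SO = 12.9.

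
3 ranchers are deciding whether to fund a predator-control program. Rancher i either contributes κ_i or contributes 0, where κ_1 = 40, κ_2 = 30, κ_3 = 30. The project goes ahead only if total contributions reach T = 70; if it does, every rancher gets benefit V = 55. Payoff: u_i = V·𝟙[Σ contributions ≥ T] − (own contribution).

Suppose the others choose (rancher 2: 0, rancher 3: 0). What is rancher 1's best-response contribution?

0

Others' total = 0. Even contributing 40 gives 40 < 70: no benefit either way.
Best response: 0.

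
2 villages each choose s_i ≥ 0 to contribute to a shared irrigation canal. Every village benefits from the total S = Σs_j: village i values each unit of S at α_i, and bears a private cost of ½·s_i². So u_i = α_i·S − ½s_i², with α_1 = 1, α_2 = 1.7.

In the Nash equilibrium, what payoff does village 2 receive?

Village i's FOC: ∂u_i/∂s_i = α_i − s_i = 0, so s_i* = α_i.
NE contributions = (1, 1.7); S = 2.7.
u_2 = α_2·S − ½·(s_2)² = 1.7·2.7 − ½·1.7² = 3.145.

3.145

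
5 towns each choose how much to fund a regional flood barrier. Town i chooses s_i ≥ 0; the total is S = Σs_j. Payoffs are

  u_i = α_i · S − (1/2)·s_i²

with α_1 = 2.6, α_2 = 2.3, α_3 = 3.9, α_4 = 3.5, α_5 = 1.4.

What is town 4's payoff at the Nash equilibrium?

41.825

Town i's FOC: ∂u_i/∂s_i = α_i − s_i = 0, so s_i* = α_i.
NE contributions = (2.6, 2.3, 3.9, 3.5, 1.4); S = 13.7.
u_4 = α_4·S − ½·(s_4)² = 3.5·13.7 − ½·3.5² = 41.825.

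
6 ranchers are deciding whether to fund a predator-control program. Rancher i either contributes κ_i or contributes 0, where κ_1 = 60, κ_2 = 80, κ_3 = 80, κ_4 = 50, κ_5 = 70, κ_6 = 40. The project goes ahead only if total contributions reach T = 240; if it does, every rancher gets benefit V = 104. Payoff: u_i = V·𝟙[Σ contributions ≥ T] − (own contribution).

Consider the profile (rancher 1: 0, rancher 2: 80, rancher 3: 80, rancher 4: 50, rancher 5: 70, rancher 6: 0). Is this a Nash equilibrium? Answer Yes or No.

Total = 280 ≥ 240: provided.
Rancher 1 (pledges 0, payoff 104): pledging 60 → total 340, payoff 44. No gain.
Rancher 2 (pledges 80, payoff 24): dropping to 0 → total 200, payoff 0. No gain.
Rancher 3 (pledges 80, payoff 24): dropping to 0 → total 200, payoff 0. No gain.
Rancher 4 (pledges 50, payoff 54): dropping to 0 → total 230, payoff 0. No gain.
Rancher 5 (pledges 70, payoff 34): dropping to 0 → total 210, payoff 0. No gain.
Rancher 6 (pledges 0, payoff 104): pledging 40 → total 320, payoff 64. No gain.

Yes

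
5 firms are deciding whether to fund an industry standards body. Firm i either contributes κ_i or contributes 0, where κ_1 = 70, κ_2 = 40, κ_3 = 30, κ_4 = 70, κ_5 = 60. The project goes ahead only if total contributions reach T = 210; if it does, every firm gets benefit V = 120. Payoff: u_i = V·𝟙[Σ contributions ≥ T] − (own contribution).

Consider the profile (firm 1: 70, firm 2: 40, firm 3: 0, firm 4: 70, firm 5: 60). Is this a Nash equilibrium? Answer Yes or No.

Yes

Total = 240 ≥ 210: provided.
Firm 1 (pledges 70, payoff 50): dropping to 0 → total 170, payoff 0. No gain.
Firm 2 (pledges 40, payoff 80): dropping to 0 → total 200, payoff 0. No gain.
Firm 3 (pledges 0, payoff 120): pledging 30 → total 270, payoff 90. No gain.
Firm 4 (pledges 70, payoff 50): dropping to 0 → total 170, payoff 0. No gain.
Firm 5 (pledges 60, payoff 60): dropping to 0 → total 180, payoff 0. No gain.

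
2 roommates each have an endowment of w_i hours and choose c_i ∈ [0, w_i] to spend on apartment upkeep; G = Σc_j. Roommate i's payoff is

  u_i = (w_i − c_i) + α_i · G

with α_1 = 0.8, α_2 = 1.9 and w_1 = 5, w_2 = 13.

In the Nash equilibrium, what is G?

∂u_i/∂c_i = α_i − 1, so roommate i contributes w_i if α_i > 1, else 0.
α_i > 1 for i ∈ {2}; NE contributions (0, 13), G = 13.

13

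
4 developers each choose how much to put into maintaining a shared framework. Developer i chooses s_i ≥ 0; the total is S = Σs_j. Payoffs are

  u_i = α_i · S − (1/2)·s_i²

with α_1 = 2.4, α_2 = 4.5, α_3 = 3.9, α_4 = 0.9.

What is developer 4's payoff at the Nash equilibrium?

10.125

Developer i's FOC: ∂u_i/∂s_i = α_i − s_i = 0, so s_i* = α_i.
NE contributions = (2.4, 4.5, 3.9, 0.9); S = 11.7.
u_4 = α_4·S − ½·(s_4)² = 0.9·11.7 − ½·0.9² = 10.125.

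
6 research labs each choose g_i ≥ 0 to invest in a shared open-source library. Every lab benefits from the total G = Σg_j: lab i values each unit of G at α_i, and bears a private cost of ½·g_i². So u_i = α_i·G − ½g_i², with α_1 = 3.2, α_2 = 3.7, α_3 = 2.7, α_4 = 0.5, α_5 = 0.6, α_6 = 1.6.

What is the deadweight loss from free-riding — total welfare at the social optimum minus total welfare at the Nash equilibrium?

Lab i's FOC: ∂u_i/∂g_i = α_i − g_i = 0, so g_i* = α_i.
NE contributions = (3.2, 3.7, 2.7, 0.5, 0.6, 1.6); G = 12.3.
W^NE = (Σα)·G − ½Σα_i² = 12.3² − ½·34.39 = 134.095.
Planner sets g_i = Σα_j = 12.3 for every i, so G^SO = 6·12.3 = 73.8.
W^SO = (Σα)·G^SO − ½·6·(Σα)² = (6/2)·12.3² = 453.87.
Deadweight loss = W^SO − W^NE = 319.775.

319.775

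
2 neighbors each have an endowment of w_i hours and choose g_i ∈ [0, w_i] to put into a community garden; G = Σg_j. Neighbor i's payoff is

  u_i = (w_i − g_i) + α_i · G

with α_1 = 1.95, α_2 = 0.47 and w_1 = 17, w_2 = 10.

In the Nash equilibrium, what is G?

∂u_i/∂g_i = α_i − 1, so neighbor i contributes w_i if α_i > 1, else 0.
α_i > 1 for i ∈ {1}; NE contributions (17, 0), G = 17.

17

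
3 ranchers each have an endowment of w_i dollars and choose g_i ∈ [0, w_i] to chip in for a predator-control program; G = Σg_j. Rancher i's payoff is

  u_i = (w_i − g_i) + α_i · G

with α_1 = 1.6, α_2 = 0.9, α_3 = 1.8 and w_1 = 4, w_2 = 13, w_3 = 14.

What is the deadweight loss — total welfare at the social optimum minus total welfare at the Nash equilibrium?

∂u_i/∂g_i = α_i − 1, so rancher i contributes w_i if α_i > 1, else 0.
α_i > 1 for i ∈ {1, 3}; NE contributions (4, 0, 14), G = 18.
W^NE = Σw_i − G^NE + (Σα_i)·G^NE = 31 + 3.3·18 = 90.4.
Planner: ∂(Σu_j)/∂g_i = Σα_j − 1 = 3.3 > 0, so everyone contributes w_i; G^SO = 31, W^SO = 31 + 3.3·31 = 133.3.
Deadweight loss = 42.9.

42.9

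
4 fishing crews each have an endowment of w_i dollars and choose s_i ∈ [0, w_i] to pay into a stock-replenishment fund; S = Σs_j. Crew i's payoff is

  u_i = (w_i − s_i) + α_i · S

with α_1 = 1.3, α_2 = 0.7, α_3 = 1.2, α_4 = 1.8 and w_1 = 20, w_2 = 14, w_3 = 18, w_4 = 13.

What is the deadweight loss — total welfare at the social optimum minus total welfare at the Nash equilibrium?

56

∂u_i/∂s_i = α_i − 1, so crew i contributes w_i if α_i > 1, else 0.
α_i > 1 for i ∈ {1, 3, 4}; NE contributions (20, 0, 18, 13), S = 51.
W^NE = Σw_i − S^NE + (Σα_i)·S^NE = 65 + 4·51 = 269.
Planner: ∂(Σu_j)/∂s_i = Σα_j − 1 = 4 > 0, so everyone contributes w_i; S^SO = 65, W^SO = 65 + 4·65 = 325.
Deadweight loss = 56.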